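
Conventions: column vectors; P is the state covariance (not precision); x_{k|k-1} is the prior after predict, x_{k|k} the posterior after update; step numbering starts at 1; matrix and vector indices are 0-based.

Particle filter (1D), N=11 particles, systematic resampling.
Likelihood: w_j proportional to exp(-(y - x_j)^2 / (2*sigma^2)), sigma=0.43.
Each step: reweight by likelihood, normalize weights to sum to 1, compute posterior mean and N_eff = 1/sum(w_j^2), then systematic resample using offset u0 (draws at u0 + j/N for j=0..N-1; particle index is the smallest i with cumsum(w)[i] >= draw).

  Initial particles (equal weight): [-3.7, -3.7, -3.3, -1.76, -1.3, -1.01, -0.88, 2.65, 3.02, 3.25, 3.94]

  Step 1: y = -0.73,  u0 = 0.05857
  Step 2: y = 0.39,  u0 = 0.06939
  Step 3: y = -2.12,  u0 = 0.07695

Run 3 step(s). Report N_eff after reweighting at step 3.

N_eff = 9.4722

step 1: w=[0.0000, 0.0000, 0.0000, 0.0255, 0.1869, 0.3641, 0.4235, 0.0000, 0.0000, 0.0000, 0.0000]  mean=-1.0283  Neff=2.8781  idx=[4, 4, 5, 5, 5, 5, 6, 6, 6, 6, 6]
step 2: w=[0.0052, 0.0052, 0.0590, 0.0590, 0.0590, 0.0590, 0.1507, 0.1507, 0.1507, 0.1507, 0.1507]  mean=-0.9151  Neff=7.8387  idx=[2, 4, 6, 6, 7, 7, 8, 9, 9, 10, 10]
step 3: w=[0.1684, 0.1684, 0.0737, 0.0737, 0.0737, 0.0737, 0.0737, 0.0737, 0.0737, 0.0737, 0.0737]  mean=-0.9238  Neff=9.4722  idx=[0, 0, 1, 2, 3, 4, 5, 7, 8, 9, 10]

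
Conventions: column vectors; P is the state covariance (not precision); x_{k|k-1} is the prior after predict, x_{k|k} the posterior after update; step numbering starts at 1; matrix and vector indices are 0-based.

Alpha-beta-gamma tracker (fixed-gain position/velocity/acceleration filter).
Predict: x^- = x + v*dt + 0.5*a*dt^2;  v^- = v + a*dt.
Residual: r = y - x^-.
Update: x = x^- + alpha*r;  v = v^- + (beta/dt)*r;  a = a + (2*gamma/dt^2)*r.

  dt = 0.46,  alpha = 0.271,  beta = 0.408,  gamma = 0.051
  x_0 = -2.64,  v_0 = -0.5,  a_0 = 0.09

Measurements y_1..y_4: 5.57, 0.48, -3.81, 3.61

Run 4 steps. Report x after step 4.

x_post = 2.9663

step 1: x_pred=-2.8605  r=8.4305  x^+=-0.5758  v^+=7.0189  a^+=4.1538
step 2: x_pred=3.0923  r=-2.6123  x^+=2.3844  v^+=6.6126  a^+=2.8946
step 3: x_pred=5.7324  r=-9.5424  x^+=3.1464  v^+=-0.5196  a^+=-1.7053
step 4: x_pred=2.7270  r=0.8830  x^+=2.9663  v^+=-0.5209  a^+=-1.2796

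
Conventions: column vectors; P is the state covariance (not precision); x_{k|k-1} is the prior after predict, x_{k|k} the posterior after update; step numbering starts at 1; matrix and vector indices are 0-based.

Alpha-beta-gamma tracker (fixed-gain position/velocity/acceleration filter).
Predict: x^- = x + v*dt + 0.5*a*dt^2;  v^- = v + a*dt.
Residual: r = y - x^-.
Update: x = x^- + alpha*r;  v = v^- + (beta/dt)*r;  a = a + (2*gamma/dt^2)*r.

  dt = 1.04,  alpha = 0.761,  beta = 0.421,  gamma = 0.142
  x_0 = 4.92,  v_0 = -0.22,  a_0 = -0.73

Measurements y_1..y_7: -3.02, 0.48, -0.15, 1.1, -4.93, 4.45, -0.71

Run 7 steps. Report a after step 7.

a_post = 0.3109

step 1: x_pred=4.2964  r=-7.3164  x^+=-1.2714  v^+=-3.9409  a^+=-2.6511
step 2: x_pred=-6.8037  r=7.2837  x^+=-1.2608  v^+=-3.7496  a^+=-0.7386
step 3: x_pred=-5.5598  r=5.4098  x^+=-1.4429  v^+=-2.3278  a^+=0.6819
step 4: x_pred=-3.4951  r=4.5951  x^+=0.0018  v^+=0.2415  a^+=1.8884
step 5: x_pred=1.2742  r=-6.2042  x^+=-3.4472  v^+=-0.3060  a^+=0.2594
step 6: x_pred=-3.6252  r=8.0752  x^+=2.5200  v^+=3.2326  a^+=2.3797
step 7: x_pred=7.1689  r=-7.8789  x^+=1.1731  v^+=2.5181  a^+=0.3109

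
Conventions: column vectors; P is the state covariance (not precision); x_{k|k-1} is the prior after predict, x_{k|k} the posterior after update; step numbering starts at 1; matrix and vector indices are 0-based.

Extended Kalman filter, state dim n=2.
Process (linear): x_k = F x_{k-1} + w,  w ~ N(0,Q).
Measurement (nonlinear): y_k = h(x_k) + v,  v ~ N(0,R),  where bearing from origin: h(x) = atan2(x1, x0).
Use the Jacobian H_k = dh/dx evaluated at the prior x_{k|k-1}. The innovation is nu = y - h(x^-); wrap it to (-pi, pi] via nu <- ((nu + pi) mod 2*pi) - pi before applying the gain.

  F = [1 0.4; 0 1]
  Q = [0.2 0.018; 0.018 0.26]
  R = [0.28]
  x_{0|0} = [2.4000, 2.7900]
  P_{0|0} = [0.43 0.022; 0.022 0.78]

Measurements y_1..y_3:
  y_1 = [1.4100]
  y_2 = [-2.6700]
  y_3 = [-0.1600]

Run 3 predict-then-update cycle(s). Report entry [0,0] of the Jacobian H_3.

step 1: x^-=[3.5160, 2.7900]  P^-=[0.7724 0.3520; 0.3520 1.0400]  H_jac=[-0.1385 0.1745]  S=[0.3095]  K=[-0.1471; 0.4290]  nu=[0.7392]  x^+=[3.4072, 3.1071]  P^+=[0.7657 0.3715; 0.3715 0.9831]
step 2: x^-=[4.6501, 3.1071]  P^-=[1.4202 0.7828; 0.7828 1.2431]  H_jac=[-0.0993 0.1487]  S=[0.2984]  K=[-0.0828; 0.3588]  nu=[3.0241]  x^+=[4.3996, 4.1921]  P^+=[1.4182 0.7916; 0.7916 1.2046]
step 3: x^-=[6.0765, 4.1921]  P^-=[2.4442 1.2915; 1.2915 1.4646]  H_jac=[-0.0769 0.1115]  S=[0.2905]  K=[-0.1515; 0.2202]  nu=[-0.7639]  x^+=[6.1922, 4.0239]  P^+=[2.4375 1.3012; 1.3012 1.4506]

H_jac[0,0] = -0.0769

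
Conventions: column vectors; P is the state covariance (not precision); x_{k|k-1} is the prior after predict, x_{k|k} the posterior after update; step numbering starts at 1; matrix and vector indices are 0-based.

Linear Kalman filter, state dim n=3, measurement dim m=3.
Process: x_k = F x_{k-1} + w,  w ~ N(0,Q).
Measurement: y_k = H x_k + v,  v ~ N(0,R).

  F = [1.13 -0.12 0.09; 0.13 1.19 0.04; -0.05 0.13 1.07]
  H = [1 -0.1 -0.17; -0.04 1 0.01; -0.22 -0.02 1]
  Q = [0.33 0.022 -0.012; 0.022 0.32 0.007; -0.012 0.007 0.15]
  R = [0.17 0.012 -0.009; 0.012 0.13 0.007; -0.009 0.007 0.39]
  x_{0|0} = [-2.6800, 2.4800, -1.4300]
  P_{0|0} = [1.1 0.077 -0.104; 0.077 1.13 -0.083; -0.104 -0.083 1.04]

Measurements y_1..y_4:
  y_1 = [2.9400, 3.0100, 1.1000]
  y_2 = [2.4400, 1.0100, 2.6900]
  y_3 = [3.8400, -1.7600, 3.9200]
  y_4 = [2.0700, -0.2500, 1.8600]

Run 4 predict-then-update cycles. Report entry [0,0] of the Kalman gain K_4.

K[0,0] = 0.7540

step 1: x^-=[-3.4547, 2.5456, -1.0737]  P^-=[1.7190 0.1139 -0.0954; 0.1139 1.9553 0.0955; -0.0954 0.0955 1.3496]  S=[1.9605 -0.1582 -0.7207; -0.1582 2.0810 0.0711; -0.7207 0.0711 1.8627]  K=[0.9224 0.0880 0.0981; 0.0220 0.9399 -0.0105; 0.1189 0.0366 0.7794]  nu=[6.4667, 0.3369, 1.4646]  x^+=[2.6838, 2.9895, 0.8489]  P^+=[0.1716 0.0294 0.0689; 0.0294 0.1234 0.0112; 0.0689 0.0112 0.3185]
step 2: x^-=[2.7503, 3.9403, 1.1627]  P^-=[0.5593 0.0748 0.0932; 0.0748 0.5091 0.0611; 0.0932 0.0611 0.5126]  S=[0.7046 0.0041 -0.1272; 0.0041 0.6352 0.0477; -0.1272 0.0477 0.8870]  K=[0.7732 0.0737 0.0716; 0.0142 0.7978 -0.0019; 0.1016 0.0554 0.5649]  nu=[0.2814, -2.8319, 2.2112]  x^+=[2.9175, 1.6808, 2.2835]  P^+=[0.1432 0.0246 0.0535; 0.0246 0.1047 0.0122; 0.0535 0.0122 0.2318]
step 3: x^-=[3.3006, 2.4708, 2.5160]  P^-=[0.5202 0.0658 0.0674; 0.0658 0.4804 0.0541; 0.0674 0.0541 0.4149]  S=[0.6728 0.0004 -0.1282; 0.0004 0.6070 0.0429; -0.1282 0.0429 0.7990]  K=[0.7573 0.0707 0.0572; 0.0117 0.7881 -0.0029; 0.0844 0.0554 0.5099]  nu=[1.2142, -4.1239, 2.1795]  x^+=[4.0530, -0.7716, 3.5015]  P^+=[0.1395 0.0238 0.0471; 0.0238 0.1034 0.0116; 0.0471 0.0116 0.2091]
step 4: x^-=[4.9876, -0.2512, 3.4436]  P^-=[0.5141 0.0640 0.0577; 0.0640 0.4781 0.0513; 0.0577 0.0513 0.3893]  S=[0.6695 -0.0006 -0.1323; -0.0006 0.6048 0.0407; -0.1323 0.0407 0.7776]  K=[0.7540 0.0700 0.0517; 0.0111 0.7874 -0.0037; 0.0772 0.0543 0.4934]  nu=[-2.3573, 0.1663, -0.4914]  x^+=[3.1964, -0.1446, 3.0282]  P^+=[0.1385 0.0236 0.0448; 0.0236 0.1033 0.0112; 0.0448 0.0112 0.2022]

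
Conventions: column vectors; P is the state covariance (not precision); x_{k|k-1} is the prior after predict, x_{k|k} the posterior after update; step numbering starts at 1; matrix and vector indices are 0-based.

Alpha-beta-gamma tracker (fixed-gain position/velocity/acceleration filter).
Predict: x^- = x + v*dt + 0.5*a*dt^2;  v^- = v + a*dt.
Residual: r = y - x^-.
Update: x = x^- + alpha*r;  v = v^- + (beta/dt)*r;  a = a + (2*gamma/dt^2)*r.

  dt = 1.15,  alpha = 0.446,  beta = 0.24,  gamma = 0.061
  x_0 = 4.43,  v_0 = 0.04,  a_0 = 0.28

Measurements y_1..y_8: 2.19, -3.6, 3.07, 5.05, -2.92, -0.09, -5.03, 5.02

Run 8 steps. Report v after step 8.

v_post = 0.4503

step 1: x_pred=4.6612  r=-2.4712  x^+=3.5590  v^+=-0.1537  a^+=0.0520
step 2: x_pred=3.4167  r=-7.0167  x^+=0.2872  v^+=-1.5582  a^+=-0.5952
step 3: x_pred=-1.8983  r=4.9683  x^+=0.3175  v^+=-1.2059  a^+=-0.1369
step 4: x_pred=-1.1598  r=6.2098  x^+=1.6098  v^+=-0.0674  a^+=0.4359
step 5: x_pred=1.8206  r=-4.7406  x^+=-0.2937  v^+=-0.5554  a^+=-0.0014
step 6: x_pred=-0.9334  r=0.8434  x^+=-0.5572  v^+=-0.3810  a^+=0.0764
step 7: x_pred=-0.9448  r=-4.0852  x^+=-2.7668  v^+=-1.1457  a^+=-0.3004
step 8: x_pred=-4.2830  r=9.3030  x^+=-0.1339  v^+=0.4503  a^+=0.5578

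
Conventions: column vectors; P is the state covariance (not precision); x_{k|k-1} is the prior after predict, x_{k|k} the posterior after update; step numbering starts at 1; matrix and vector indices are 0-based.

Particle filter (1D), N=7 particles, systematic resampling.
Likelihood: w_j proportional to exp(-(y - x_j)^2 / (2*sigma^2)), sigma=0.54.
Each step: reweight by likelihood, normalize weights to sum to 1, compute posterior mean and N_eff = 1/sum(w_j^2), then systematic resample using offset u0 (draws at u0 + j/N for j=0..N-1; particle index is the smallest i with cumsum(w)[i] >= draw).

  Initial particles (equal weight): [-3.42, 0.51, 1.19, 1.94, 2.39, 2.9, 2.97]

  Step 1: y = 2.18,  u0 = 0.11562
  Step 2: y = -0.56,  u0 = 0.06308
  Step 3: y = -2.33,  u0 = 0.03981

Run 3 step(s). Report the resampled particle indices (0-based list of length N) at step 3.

resampled_idx = [0, 1, 2, 3, 4, 5, 6]

step 1: w=[0.0000, 0.0030, 0.0670, 0.3257, 0.3333, 0.1478, 0.1233]  mean=2.3043  Neff=3.8659  idx=[3, 3, 4, 4, 4, 5, 6]
step 2: w=[0.4890, 0.4890, 0.0073, 0.0073, 0.0073, 0.0000, 0.0000]  mean=1.9499  Neff=2.0900  idx=[0, 0, 0, 1, 1, 1, 1]
step 3: w=[0.1429, 0.1429, 0.1429, 0.1429, 0.1429, 0.1429, 0.1429]  mean=1.9400  Neff=7.0000  idx=[0, 1, 2, 3, 4, 5, 6]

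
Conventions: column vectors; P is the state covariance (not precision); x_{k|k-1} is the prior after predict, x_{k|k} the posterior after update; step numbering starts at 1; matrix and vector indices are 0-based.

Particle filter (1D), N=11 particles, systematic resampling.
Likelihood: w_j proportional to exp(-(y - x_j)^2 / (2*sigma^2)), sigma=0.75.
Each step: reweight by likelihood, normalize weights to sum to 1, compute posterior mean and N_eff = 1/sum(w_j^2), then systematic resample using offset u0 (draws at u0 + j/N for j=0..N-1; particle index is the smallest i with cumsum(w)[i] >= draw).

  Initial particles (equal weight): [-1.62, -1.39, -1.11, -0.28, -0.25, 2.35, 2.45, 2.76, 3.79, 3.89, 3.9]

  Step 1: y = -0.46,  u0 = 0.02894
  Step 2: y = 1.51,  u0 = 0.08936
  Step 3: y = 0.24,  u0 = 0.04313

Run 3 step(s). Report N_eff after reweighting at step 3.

N_eff = 10.9980

step 1: w=[0.0893, 0.1368, 0.2028, 0.2868, 0.2839, 0.0003, 0.0002, 0.0000, 0.0000, 0.0000, 0.0000]  mean=-0.7101  Neff=4.3356  idx=[0, 1, 1, 2, 2, 3, 3, 3, 4, 4, 4]
step 2: w=[0.0004, 0.0015, 0.0015, 0.0060, 0.0060, 0.1563, 0.1563, 0.1563, 0.1718, 0.1718, 0.1718]  mean=-0.2786  Neff=6.1746  idx=[5, 6, 6, 7, 7, 8, 8, 9, 9, 10, 10]
step 3: w=[0.0896, 0.0896, 0.0896, 0.0896, 0.0896, 0.0920, 0.0920, 0.0920, 0.0920, 0.0920, 0.0920]  mean=-0.2634  Neff=10.9980  idx=[0, 1, 2, 3, 4, 5, 6, 7, 8, 9, 10]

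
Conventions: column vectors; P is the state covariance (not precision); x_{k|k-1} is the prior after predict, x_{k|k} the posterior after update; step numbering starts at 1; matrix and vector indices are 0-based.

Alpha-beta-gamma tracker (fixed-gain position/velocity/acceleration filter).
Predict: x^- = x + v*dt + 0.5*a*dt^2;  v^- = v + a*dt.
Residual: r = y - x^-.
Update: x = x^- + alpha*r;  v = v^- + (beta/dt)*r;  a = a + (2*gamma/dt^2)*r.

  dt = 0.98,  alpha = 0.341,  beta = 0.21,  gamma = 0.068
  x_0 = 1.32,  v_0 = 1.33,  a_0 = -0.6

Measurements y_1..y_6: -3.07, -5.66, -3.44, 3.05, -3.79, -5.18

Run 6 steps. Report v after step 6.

step 1: x_pred=2.3353  r=-5.4053  x^+=0.4921  v^+=-0.4163  a^+=-1.3654
step 2: x_pred=-0.5715  r=-5.0885  x^+=-2.3067  v^+=-2.8448  a^+=-2.0860
step 3: x_pred=-6.0963  r=2.6563  x^+=-5.1905  v^+=-4.3198  a^+=-1.7098
step 4: x_pred=-10.2450  r=13.2950  x^+=-5.7114  v^+=-3.1466  a^+=0.1728
step 5: x_pred=-8.7120  r=4.9220  x^+=-7.0336  v^+=-1.9225  a^+=0.8698
step 6: x_pred=-8.4999  r=3.3199  x^+=-7.3678  v^+=-0.3586  a^+=1.3400

v_post = -0.3586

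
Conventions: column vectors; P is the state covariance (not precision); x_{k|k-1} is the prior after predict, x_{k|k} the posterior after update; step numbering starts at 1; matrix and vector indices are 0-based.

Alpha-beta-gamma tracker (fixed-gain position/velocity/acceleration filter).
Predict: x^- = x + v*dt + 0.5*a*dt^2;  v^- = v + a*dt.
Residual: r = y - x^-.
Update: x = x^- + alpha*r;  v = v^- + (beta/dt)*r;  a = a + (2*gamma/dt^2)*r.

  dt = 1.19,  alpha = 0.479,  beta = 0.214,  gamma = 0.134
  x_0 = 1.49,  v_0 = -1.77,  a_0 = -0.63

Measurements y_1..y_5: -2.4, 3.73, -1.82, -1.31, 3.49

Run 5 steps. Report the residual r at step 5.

step 1: x_pred=-1.0624  r=-1.3376  x^+=-1.7031  v^+=-2.7602  a^+=-0.8831
step 2: x_pred=-5.6131  r=9.3431  x^+=-1.1378  v^+=-2.1310  a^+=0.8851
step 3: x_pred=-3.0470  r=1.2270  x^+=-2.4593  v^+=-0.8571  a^+=1.1173
step 4: x_pred=-2.6882  r=1.3782  x^+=-2.0280  v^+=0.7202  a^+=1.3781
step 5: x_pred=-0.1952  r=3.6852  x^+=1.5700  v^+=3.0229  a^+=2.0755

resid = 3.6852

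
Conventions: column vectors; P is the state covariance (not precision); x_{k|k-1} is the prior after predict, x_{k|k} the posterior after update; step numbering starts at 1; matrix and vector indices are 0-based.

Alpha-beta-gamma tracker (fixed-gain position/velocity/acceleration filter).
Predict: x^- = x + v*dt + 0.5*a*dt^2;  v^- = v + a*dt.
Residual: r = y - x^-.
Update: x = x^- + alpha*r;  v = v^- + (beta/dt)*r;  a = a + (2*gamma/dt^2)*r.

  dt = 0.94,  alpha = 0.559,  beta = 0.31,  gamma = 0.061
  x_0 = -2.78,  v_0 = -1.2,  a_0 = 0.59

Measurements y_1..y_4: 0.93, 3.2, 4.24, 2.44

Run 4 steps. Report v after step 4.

step 1: x_pred=-3.6473  r=4.5773  x^+=-1.0886  v^+=0.8641  a^+=1.2220
step 2: x_pred=0.2636  r=2.9364  x^+=1.9050  v^+=2.9812  a^+=1.6274
step 3: x_pred=5.4264  r=-1.1864  x^+=4.7632  v^+=4.1198  a^+=1.4636
step 4: x_pred=9.2824  r=-6.8424  x^+=5.4575  v^+=3.2390  a^+=0.5189

v_post = 3.2390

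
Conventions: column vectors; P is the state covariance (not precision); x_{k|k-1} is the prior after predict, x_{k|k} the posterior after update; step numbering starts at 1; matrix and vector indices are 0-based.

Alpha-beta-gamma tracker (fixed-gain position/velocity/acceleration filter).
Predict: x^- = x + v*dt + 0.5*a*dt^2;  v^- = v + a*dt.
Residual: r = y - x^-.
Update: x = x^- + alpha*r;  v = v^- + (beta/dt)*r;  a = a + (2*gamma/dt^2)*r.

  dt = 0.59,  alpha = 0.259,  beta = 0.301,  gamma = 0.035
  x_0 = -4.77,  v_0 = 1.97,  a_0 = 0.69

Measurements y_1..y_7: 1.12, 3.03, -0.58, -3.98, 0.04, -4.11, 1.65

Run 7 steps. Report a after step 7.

a_post = -1.7529

step 1: x_pred=-3.4876  r=4.6076  x^+=-2.2942  v^+=4.7278  a^+=1.6166
step 2: x_pred=0.7765  r=2.2535  x^+=1.3602  v^+=6.8312  a^+=2.0697
step 3: x_pred=5.7508  r=-6.3308  x^+=4.1111  v^+=4.8225  a^+=0.7966
step 4: x_pred=7.0951  r=-11.0751  x^+=4.2266  v^+=-0.3576  a^+=-1.4305
step 5: x_pred=3.7667  r=-3.7267  x^+=2.8015  v^+=-3.1028  a^+=-2.1799
step 6: x_pred=0.5914  r=-4.7014  x^+=-0.6263  v^+=-6.7874  a^+=-3.1253
step 7: x_pred=-5.1748  r=6.8248  x^+=-3.4072  v^+=-5.1495  a^+=-1.7529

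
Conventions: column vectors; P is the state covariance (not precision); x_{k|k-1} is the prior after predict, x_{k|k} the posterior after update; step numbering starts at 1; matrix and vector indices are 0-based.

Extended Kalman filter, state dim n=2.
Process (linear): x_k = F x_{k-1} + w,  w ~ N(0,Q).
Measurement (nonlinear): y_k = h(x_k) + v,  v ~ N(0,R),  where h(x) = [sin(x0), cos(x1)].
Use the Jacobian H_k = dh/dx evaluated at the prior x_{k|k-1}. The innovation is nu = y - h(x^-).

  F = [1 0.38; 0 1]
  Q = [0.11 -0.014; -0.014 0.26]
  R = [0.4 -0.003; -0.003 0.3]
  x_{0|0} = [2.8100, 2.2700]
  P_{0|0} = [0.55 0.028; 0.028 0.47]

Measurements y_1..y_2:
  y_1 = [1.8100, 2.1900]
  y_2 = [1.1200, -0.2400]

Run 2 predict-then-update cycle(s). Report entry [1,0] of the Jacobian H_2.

step 1: x^-=[3.6726, 2.2700]  P^-=[0.7491 0.1926; 0.1926 0.7300]  H_jac=[-0.8623 0.0000; 0.0000 -0.7654]  S=[0.9570 0.1241; 0.1241 0.7276]  K=[-0.6634 -0.0894; -0.0756 -0.7550]  nu=[2.3164, 2.8336]  x^+=[1.8825, -0.0445]  P^+=[0.3074 0.0325; 0.0325 0.2956]
step 2: x^-=[1.8656, -0.0445]  P^-=[0.4848 0.1308; 0.1308 0.5556]  H_jac=[-0.2905 0.0000; 0.0000 0.0445]  S=[0.4409 -0.0047; -0.0047 0.3011]  K=[-0.3193 0.0143; -0.0853 0.0807]  nu=[0.1631, -1.2390]  x^+=[1.7957, -0.1584]  P^+=[0.4397 0.1183; 0.1183 0.5504]

H_jac[1,0] = 0.0000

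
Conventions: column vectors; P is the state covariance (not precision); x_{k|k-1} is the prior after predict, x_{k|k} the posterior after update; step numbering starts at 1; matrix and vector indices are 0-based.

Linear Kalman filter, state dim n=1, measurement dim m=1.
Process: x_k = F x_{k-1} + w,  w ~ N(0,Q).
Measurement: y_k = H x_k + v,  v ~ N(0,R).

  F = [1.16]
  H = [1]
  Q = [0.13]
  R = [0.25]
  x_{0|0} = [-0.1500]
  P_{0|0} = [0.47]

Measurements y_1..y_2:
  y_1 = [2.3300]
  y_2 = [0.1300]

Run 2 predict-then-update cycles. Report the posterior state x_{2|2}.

step 1: x^-=[-0.1740]  P^-=[0.7624]  S=[1.0124]  K=[0.7531]  nu=[2.5040]  x^+=[1.7117]  P^+=[0.1883]
step 2: x^-=[1.9856]  P^-=[0.3833]  S=[0.6333]  K=[0.6053]  nu=[-1.8556]  x^+=[0.8625]  P^+=[0.1513]

x_post = [0.8625]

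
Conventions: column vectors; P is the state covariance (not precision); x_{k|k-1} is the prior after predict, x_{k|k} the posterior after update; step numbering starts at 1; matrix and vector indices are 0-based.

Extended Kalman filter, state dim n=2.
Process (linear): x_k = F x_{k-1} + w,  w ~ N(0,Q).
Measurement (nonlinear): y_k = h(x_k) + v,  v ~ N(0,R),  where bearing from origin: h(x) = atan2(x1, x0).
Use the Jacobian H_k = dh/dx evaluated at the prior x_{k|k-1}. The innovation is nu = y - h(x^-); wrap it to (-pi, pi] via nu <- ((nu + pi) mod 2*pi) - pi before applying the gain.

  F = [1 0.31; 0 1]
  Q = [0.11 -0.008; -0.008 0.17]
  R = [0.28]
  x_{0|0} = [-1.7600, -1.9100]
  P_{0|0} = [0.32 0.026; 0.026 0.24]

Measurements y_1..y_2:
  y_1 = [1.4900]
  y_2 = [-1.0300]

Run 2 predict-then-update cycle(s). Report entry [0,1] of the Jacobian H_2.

H_jac[0,1] = -0.2639

step 1: x^-=[-2.3521, -1.9100]  P^-=[0.4692 0.0924; 0.0924 0.4100]  H_jac=[0.2081 -0.2562]  S=[0.3174]  K=[0.2330; -0.2704]  nu=[-2.3336]  x^+=[-2.8958, -1.2790]  P^+=[0.4520 0.1124; 0.1124 0.3868]
step 2: x^-=[-3.2923, -1.2790]  P^-=[0.6688 0.2243; 0.2243 0.5568]  H_jac=[0.1025 -0.2639]  S=[0.3137]  K=[0.0299; -0.3952]  nu=[1.7411]  x^+=[-3.2402, -1.9669]  P^+=[0.6685 0.2280; 0.2280 0.5078]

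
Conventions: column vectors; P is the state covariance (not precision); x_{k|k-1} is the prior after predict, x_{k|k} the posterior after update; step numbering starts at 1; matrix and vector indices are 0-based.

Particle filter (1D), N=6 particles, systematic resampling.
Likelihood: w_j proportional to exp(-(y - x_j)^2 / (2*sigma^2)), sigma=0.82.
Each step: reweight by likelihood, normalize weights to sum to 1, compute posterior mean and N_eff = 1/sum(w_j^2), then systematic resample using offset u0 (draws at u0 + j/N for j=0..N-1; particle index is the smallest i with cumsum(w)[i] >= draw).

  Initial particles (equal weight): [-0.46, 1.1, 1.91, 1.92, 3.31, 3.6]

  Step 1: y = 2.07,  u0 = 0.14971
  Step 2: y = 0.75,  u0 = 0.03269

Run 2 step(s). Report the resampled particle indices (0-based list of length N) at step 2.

step 1: w=[0.0029, 0.1676, 0.3310, 0.3318, 0.1075, 0.0592]  mean=2.0213  Neff=3.8050  idx=[1, 2, 2, 3, 3, 5]
step 2: w=[0.3847, 0.1549, 0.1549, 0.1523, 0.1523, 0.0010]  mean=1.6032  Neff=4.1267  idx=[0, 0, 0, 1, 3, 4]

resampled_idx = [0, 0, 0, 1, 3, 4]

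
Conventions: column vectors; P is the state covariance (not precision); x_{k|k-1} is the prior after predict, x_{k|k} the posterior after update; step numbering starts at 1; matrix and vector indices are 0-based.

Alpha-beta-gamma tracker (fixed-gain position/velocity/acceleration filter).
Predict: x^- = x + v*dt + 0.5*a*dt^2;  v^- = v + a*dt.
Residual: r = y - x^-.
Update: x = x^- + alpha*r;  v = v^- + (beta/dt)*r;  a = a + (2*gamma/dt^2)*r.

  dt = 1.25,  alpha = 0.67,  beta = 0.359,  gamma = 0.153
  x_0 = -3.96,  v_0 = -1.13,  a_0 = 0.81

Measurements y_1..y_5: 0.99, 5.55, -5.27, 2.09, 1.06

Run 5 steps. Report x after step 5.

step 1: x_pred=-4.7397  r=5.7297  x^+=-0.9008  v^+=1.5281  a^+=1.9321
step 2: x_pred=2.5187  r=3.0313  x^+=4.5497  v^+=4.8138  a^+=2.5257
step 3: x_pred=12.5401  r=-17.8101  x^+=0.6073  v^+=2.8559  a^+=-0.9622
step 4: x_pred=3.4255  r=-1.3355  x^+=2.5307  v^+=1.2696  a^+=-1.2237
step 5: x_pred=3.1617  r=-2.1017  x^+=1.7535  v^+=-0.8637  a^+=-1.6353

x_post = 1.7535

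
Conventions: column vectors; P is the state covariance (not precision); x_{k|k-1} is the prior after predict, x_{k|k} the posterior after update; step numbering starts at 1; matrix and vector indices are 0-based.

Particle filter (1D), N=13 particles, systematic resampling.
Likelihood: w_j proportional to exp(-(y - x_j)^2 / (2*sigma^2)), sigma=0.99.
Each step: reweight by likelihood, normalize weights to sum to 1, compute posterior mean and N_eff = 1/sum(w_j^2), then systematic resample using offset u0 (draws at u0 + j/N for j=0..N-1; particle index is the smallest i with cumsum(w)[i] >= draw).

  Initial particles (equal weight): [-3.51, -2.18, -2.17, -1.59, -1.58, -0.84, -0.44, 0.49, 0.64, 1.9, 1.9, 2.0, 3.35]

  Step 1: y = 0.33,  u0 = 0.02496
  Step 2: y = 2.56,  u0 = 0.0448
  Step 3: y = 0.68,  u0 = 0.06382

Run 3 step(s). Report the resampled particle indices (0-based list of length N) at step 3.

step 1: w=[0.0001, 0.0092, 0.0094, 0.0348, 0.0355, 0.1134, 0.1685, 0.2251, 0.2171, 0.0649, 0.0649, 0.0550, 0.0022]  mean=0.2913  Neff=6.5287  idx=[3, 5, 5, 6, 6, 7, 7, 7, 8, 8, 8, 9, 11]
step 2: w=[0.0001, 0.0011, 0.0011, 0.0041, 0.0041, 0.0454, 0.0454, 0.0454, 0.0617, 0.0617, 0.0617, 0.3237, 0.3445]  mean=1.4837  Neff=4.1470  idx=[5, 7, 8, 10, 11, 11, 11, 11, 12, 12, 12, 12, 12]
step 3: w=[0.1244, 0.1244, 0.1266, 0.1266, 0.0593, 0.0593, 0.0593, 0.0593, 0.0521, 0.0521, 0.0521, 0.0521, 0.0521]  mean=1.2560  Neff=11.0251  idx=[0, 1, 1, 2, 2, 3, 4, 5, 6, 8, 9, 11, 12]

resampled_idx = [0, 1, 1, 2, 2, 3, 4, 5, 6, 8, 9, 11, 12]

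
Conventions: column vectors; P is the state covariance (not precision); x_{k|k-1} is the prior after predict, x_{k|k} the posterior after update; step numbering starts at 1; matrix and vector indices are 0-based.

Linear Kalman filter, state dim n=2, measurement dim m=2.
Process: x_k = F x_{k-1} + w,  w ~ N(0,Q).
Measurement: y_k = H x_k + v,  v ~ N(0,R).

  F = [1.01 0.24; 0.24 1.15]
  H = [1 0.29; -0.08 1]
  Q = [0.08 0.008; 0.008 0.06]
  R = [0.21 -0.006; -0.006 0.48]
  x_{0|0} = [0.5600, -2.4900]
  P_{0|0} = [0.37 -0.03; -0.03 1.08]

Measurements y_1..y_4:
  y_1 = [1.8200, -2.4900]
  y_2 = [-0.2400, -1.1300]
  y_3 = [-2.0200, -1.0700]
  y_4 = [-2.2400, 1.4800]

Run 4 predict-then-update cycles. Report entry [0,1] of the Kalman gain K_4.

K[0,1] = 0.0019

step 1: x^-=[-0.0320, -2.7291]  P^-=[0.5051 0.3592; 0.3592 1.4931]  S=[1.0490 0.7374; 0.7374 1.9188]  K=[0.6358 -0.0782; 0.2997 0.6480]  nu=[2.6434, 0.2365]  x^+=[1.6302, -1.7837]  P^+=[0.1427 -0.0299; -0.0299 0.3068]
step 2: x^-=[1.2184, -1.6600]  P^-=[0.2287 0.0908; 0.0908 0.4575]  S=[0.5298 0.1970; 0.1970 0.9244]  K=[0.4911 -0.0263; 0.2613 0.4313]  nu=[-0.9770, 0.6275]  x^+=[0.7221, -1.6447]  P^+=[0.1054 -0.0071; -0.0071 0.2049]
step 3: x^-=[0.3346, -1.7181]  P^-=[0.1958 0.0814; 0.0814 0.3331]  S=[0.4810 0.1544; 0.1544 0.8013]  K=[0.4582 -0.0063; 0.2549 0.3584]  nu=[-1.8564, 0.6748]  x^+=[-0.5201, -1.9495]  P^+=[0.0957 0.0019; 0.0019 0.1707]
step 4: x^-=[-0.9932, -2.3667]  P^-=[0.1884 0.0806; 0.0806 0.2923]  S=[0.4697 0.1424; 0.1424 0.7606]  K=[0.4503 0.0019; 0.2525 0.3285]  nu=[-0.5604, 3.7673]  x^+=[-1.2386, -1.2706]  P^+=[0.0929 0.0056; 0.0056 0.1566]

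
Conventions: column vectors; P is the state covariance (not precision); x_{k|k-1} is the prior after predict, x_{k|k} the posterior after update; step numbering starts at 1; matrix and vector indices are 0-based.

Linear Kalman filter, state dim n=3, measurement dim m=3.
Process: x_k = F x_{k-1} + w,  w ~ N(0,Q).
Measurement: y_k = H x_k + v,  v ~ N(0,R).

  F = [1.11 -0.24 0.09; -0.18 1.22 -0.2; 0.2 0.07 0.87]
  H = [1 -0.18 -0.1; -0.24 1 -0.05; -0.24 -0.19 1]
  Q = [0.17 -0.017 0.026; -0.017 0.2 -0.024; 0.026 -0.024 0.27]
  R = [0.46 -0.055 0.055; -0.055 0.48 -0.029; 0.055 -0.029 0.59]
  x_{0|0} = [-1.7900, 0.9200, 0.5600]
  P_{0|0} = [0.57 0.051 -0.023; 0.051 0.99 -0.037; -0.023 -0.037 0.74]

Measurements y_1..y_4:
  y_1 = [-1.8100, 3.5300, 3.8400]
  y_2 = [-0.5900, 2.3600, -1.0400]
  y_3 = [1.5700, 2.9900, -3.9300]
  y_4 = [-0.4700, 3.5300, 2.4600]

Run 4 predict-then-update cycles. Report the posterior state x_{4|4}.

x_post = [-0.2055, 3.3643, 1.0238]

step 1: x^-=[-2.1573, 1.3326, 0.1936]  P^-=[0.9051 -0.3632 0.1802; -0.3632 1.7156 -0.1112; 0.1802 -0.1112 0.8467]  S=[1.5199 -0.9502 0.0675; -0.9502 2.4396 -0.4279; 0.0675 -0.4279 1.4734]  K=[0.6282 0.0019 -0.0065; 0.0360 0.7516 -0.0209; 0.0831 0.0518 0.5709]  nu=[0.6065, 1.6893, 3.3818]  x^+=[-1.7951, 2.5534, 2.2622]  P^+=[0.3082 0.0462 0.1134; 0.0462 0.3730 0.0498; 0.1134 0.0498 0.3766]
step 2: x^-=[-2.4017, 2.9858, 1.7878]  P^-=[0.5701 -0.1492 0.2205; -0.1492 0.7437 -0.0282; 0.2205 -0.0282 0.6160]  S=[1.0689 -0.4814 0.1342; -0.4814 1.3378 -0.2180; 0.1342 -0.2180 1.1570]  K=[0.5206 -0.0297 0.0308; 0.0013 0.5832 -0.0058; 0.1079 0.0342 0.4853]  nu=[2.5280, -1.1128, -2.8369]  x^+=[-1.1401, 2.3564, 0.6457]  P^+=[0.2585 0.0240 0.1143; 0.0240 0.2878 0.0402; 0.1143 0.0402 0.3263]
step 3: x^-=[-1.7729, 2.9509, 0.4987]  P^-=[0.5161 -0.1461 0.2091; -0.1461 0.6279 -0.0403; 0.2091 -0.0403 0.5741]  S=[1.0115 -0.4432 0.1373; -0.4432 1.2183 -0.2073; 0.1373 -0.2073 1.1181]  K=[0.4910 -0.0461 0.0322; -0.0148 0.5388 -0.0097; 0.1020 0.0186 0.4663]  nu=[3.9239, -0.3615, -4.2936]  x^+=[0.0318, 2.7397, -1.1099]  P^+=[0.2435 0.0138 0.1084; 0.0138 0.2646 0.0314; 0.1084 0.0314 0.3122]
step 4: x^-=[-0.7221, 3.5587, -0.7675]  P^-=[0.5007 -0.1503 0.2008; -0.1503 0.6006 -0.0497; 0.2008 -0.0497 0.5593]  S=[0.9980 -0.4380 0.1351; -0.4380 1.1928 -0.2090; 0.1351 -0.2090 1.1086]  K=[0.4814 -0.0532 0.0298; -0.0215 0.5256 -0.0135; 0.0964 0.0105 0.4598]  nu=[0.8159, -0.2404, 3.7303]  x^+=[-0.2055, 3.3643, 1.0238]  P^+=[0.2382 0.0095 0.1045; 0.0095 0.2575 0.0268; 0.1045 0.0268 0.3064]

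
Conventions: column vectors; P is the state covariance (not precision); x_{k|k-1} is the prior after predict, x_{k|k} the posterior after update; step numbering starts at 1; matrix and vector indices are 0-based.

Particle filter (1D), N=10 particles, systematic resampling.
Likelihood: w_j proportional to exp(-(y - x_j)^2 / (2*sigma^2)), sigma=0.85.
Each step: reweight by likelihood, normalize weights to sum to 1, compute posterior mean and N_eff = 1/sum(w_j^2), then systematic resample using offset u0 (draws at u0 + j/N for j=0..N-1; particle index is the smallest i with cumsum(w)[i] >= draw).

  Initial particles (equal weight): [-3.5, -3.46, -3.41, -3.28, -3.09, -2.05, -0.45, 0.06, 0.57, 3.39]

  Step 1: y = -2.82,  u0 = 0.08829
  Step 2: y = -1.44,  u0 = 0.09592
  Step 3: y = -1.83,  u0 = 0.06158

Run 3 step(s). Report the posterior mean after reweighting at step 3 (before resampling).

step 1: w=[0.1523, 0.1580, 0.1649, 0.1812, 0.1994, 0.1392, 0.0043, 0.0007, 0.0001, 0.0000]  mean=-3.1396  Neff=5.9763  idx=[0, 1, 1, 2, 3, 3, 4, 4, 5, 5]
step 2: w=[0.0232, 0.0260, 0.0260, 0.0299, 0.0421, 0.0421, 0.0666, 0.0666, 0.3387, 0.3387]  mean=-2.4398  Neff=4.0869  idx=[3, 6, 7, 8, 8, 8, 9, 9, 9, 9]
step 3: w=[0.0233, 0.0438, 0.0438, 0.1270, 0.1270, 0.1270, 0.1270, 0.1270, 0.1270, 0.1270]  mean=-2.1728  Neff=8.5246  idx=[1, 3, 4, 4, 5, 6, 7, 8, 8, 9]

post_mean = -2.1728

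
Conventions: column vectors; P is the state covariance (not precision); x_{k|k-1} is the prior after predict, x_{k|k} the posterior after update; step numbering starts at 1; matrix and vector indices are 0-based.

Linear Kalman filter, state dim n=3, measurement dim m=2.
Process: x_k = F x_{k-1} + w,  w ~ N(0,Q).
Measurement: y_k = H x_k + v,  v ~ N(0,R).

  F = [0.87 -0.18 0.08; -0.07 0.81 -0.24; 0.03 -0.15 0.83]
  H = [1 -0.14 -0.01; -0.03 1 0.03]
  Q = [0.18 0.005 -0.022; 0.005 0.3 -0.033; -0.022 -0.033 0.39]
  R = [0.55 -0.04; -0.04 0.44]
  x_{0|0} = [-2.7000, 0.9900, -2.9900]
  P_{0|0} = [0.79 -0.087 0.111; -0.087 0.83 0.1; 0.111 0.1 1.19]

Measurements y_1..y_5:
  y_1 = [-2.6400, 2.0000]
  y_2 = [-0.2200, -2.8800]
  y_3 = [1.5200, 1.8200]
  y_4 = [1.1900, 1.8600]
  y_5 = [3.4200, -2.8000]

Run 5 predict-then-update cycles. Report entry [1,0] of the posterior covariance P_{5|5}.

step 1: x^-=[-2.7664, 1.7085, -2.7112]  P^-=[0.8523 -0.2624 0.1761; -0.2624 0.8917 -0.3120; 0.1761 -0.3120 1.2106]  S=[1.4889 -0.4445; -0.4445 1.3303]  K=[0.5915 -0.0149; -0.0646 0.6476; 0.0849 -0.1828]  nu=[0.3385, 0.2898]  x^+=[-2.5705, 1.8743, -2.7354]  P^+=[0.3233 -0.0220 0.0491; -0.0220 0.2904 -0.1166; 0.0491 -0.1166 1.1416]
step 2: x^-=[-2.7926, 2.3546, -2.6287]  P^-=[0.4585 -0.1178 0.1275; -0.1178 0.6073 -0.3829; 0.1275 -0.3829 1.2149]  S=[1.0499 -0.2482; -0.2482 1.0327]  K=[0.4474 -0.0162; -0.0555 0.5671; 0.0856 -0.3186]  nu=[2.8759, -5.2396]  x^+=[-1.4210, -0.7762, -0.7130]  P^+=[0.2445 -0.0191 0.0462; -0.0191 0.2564 -0.1749; 0.0462 -0.1749 1.0889]
step 3: x^-=[-1.1536, -0.3581, -0.5180]  P^-=[0.3978 -0.1107 0.1279; -0.1107 0.6039 -0.4091; 0.1279 -0.4091 1.1921]  S=[0.9870 -0.2383; -0.2383 1.0272]  K=[0.4126 -0.0199; -0.0570 0.5660; 0.0920 -0.3459]  nu=[2.6183, 2.1590]  x^+=[-0.1163, 0.7146, -1.0237]  P^+=[0.2254 -0.0200 0.0489; -0.0200 0.2563 -0.1858; 0.0489 -0.1858 1.0457]
step 4: x^-=[-0.3117, 0.8326, -0.9604]  P^-=[0.3840 -0.1110 0.1284; -0.1110 0.6056 -0.4084; 0.1284 -0.4084 1.1652]  S=[0.9734 -0.2385; -0.2385 1.0289]  K=[0.4038 -0.0218; -0.0582 0.5664; 0.0942 -0.3448]  nu=[1.6086, 1.0468]  x^+=[0.3152, 1.3319, -1.1699]  P^+=[0.2206 -0.0206 0.0499; -0.0206 0.2565 -0.1846; 0.0499 -0.1846 1.0188]
step 5: x^-=[-0.0591, 1.3376, -1.1614]  P^-=[0.3805 -0.1108 0.1271; -0.1108 0.6038 -0.4023; 0.1271 -0.4023 1.1464]  S=[0.9698 -0.2380; -0.2380 1.0275]  K=[0.4016 -0.0222; -0.0585 0.5656; 0.0939 -0.3400]  nu=[3.6548, -4.1045]  x^+=[1.4998, -1.1977, 0.5772]  P^+=[0.2194 -0.0208 0.0498; -0.0208 0.2560 -0.1820; 0.0498 -0.1820 1.0039]

P_post[1,0] = -0.0208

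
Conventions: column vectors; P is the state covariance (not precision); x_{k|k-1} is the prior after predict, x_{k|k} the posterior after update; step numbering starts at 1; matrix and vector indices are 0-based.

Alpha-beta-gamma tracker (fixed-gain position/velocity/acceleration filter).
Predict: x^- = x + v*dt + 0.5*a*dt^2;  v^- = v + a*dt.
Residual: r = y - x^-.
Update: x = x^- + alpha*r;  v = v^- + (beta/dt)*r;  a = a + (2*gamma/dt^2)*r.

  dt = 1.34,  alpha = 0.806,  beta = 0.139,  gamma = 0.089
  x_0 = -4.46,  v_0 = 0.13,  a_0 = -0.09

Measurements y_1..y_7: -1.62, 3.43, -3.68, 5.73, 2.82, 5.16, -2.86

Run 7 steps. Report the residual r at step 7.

resid = -10.6966

step 1: x_pred=-4.3666  r=2.7466  x^+=-2.1528  v^+=0.2943  a^+=0.1823
step 2: x_pred=-1.5948  r=5.0248  x^+=2.4552  v^+=1.0598  a^+=0.6804
step 3: x_pred=4.4862  r=-8.1662  x^+=-2.0958  v^+=1.1244  a^+=-0.1291
step 4: x_pred=-0.7050  r=6.4350  x^+=4.4816  v^+=1.6189  a^+=0.5088
step 5: x_pred=7.1077  r=-4.2877  x^+=3.6518  v^+=1.8559  a^+=0.0837
step 6: x_pred=6.2139  r=-1.0539  x^+=5.3645  v^+=1.8588  a^+=-0.0207
step 7: x_pred=7.8366  r=-10.6966  x^+=-0.7849  v^+=0.7214  a^+=-1.0811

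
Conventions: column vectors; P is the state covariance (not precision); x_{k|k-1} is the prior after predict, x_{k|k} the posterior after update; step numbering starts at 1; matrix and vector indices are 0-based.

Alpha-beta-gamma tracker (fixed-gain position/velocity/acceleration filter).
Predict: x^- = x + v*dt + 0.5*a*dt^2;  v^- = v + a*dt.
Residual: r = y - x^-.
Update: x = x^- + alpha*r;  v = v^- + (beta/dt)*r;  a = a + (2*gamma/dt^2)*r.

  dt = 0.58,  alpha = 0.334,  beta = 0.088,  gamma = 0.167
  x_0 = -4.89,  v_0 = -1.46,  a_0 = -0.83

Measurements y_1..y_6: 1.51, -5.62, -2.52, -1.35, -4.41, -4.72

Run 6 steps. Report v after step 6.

v_post = -0.8369

step 1: x_pred=-5.8764  r=7.3864  x^+=-3.4093  v^+=-0.8207  a^+=6.5037
step 2: x_pred=-2.7914  r=-2.8286  x^+=-3.7362  v^+=2.5223  a^+=3.6953
step 3: x_pred=-1.6517  r=-0.8683  x^+=-1.9417  v^+=4.5338  a^+=2.8332
step 4: x_pred=1.1645  r=-2.5145  x^+=0.3246  v^+=5.7956  a^+=0.3367
step 5: x_pred=3.7427  r=-8.1527  x^+=1.0197  v^+=4.7539  a^+=-7.7578
step 6: x_pred=2.4721  r=-7.1921  x^+=0.0699  v^+=-0.8369  a^+=-14.8986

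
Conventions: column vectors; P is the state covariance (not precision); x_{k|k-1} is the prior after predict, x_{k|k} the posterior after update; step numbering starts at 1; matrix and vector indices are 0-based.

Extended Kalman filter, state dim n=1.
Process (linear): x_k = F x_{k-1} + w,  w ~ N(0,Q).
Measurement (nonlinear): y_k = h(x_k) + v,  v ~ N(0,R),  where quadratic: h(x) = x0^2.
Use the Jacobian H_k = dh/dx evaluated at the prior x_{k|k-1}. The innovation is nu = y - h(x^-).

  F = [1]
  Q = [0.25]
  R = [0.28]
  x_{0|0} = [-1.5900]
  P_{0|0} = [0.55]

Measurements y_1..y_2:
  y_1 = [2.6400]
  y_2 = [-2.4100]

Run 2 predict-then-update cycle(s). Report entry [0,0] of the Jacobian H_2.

step 1: x^-=[-1.5900]  P^-=[0.8000]  H_jac=[-3.1800]  S=[8.3699]  K=[-0.3039]  nu=[0.1119]  x^+=[-1.6240]  P^+=[0.0268]
step 2: x^-=[-1.6240]  P^-=[0.2768]  H_jac=[-3.2480]  S=[3.1997]  K=[-0.2809]  nu=[-5.0474]  x^+=[-0.2060]  P^+=[0.0242]

H_jac[0,0] = -3.2480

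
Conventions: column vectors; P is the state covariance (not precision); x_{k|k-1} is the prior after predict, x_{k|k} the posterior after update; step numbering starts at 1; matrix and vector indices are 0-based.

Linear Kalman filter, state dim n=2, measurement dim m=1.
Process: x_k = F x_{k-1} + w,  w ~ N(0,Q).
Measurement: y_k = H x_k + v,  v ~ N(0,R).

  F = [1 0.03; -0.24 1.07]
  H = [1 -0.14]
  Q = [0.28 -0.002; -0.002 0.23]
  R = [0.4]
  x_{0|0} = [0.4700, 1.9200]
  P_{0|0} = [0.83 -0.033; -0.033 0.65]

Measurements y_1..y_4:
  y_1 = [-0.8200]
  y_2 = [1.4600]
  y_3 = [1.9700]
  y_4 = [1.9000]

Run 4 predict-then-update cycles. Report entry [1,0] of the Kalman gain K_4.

K[1,0] = -0.1197

step 1: x^-=[0.5276, 1.9416]  P^-=[1.1086 -0.2154; -0.2154 1.0389]  S=[1.5893]  K=[0.7165; -0.2271]  nu=[-1.0758]  x^+=[-0.2432, 2.1859]  P^+=[0.2927 0.0432; 0.0432 0.9570]
step 2: x^-=[-0.1776, 2.3972]  P^-=[0.5761 0.0044; 0.0044 1.3204]  S=[1.0008]  K=[0.5751; -0.1804]  nu=[1.9733]  x^+=[0.9571, 2.0413]  P^+=[0.2452 0.1081; 0.1081 1.2878]
step 3: x^-=[1.0183, 1.9545]  P^-=[0.5328 0.0954; 0.0954 1.6630]  S=[0.9387]  K=[0.5534; -0.1464]  nu=[1.2253]  x^+=[1.6964, 1.7752]  P^+=[0.2454 0.1715; 0.1715 1.6429]
step 4: x^-=[1.7496, 1.4923]  P^-=[0.5371 0.1741; 0.1741 2.0370]  S=[0.9283]  K=[0.5524; -0.1197]  nu=[0.3593]  x^+=[1.9481, 1.4493]  P^+=[0.2539 0.2354; 0.2354 2.0237]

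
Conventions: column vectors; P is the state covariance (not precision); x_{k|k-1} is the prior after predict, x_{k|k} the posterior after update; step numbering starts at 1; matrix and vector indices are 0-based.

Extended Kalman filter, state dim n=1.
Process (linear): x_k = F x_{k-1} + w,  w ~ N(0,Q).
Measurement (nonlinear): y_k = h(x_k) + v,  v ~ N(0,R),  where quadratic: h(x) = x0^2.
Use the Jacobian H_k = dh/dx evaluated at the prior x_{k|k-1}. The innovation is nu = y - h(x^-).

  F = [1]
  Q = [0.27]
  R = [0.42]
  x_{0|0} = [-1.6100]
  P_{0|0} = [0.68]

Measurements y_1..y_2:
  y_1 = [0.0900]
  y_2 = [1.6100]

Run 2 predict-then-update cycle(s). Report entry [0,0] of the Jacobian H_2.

step 1: x^-=[-1.6100]  P^-=[0.9500]  H_jac=[-3.2200]  S=[10.2700]  K=[-0.2979]  nu=[-2.5021]  x^+=[-0.8647]  P^+=[0.0389]
step 2: x^-=[-0.8647]  P^-=[0.3089]  H_jac=[-1.7295]  S=[1.3438]  K=[-0.3975]  nu=[0.8622]  x^+=[-1.2075]  P^+=[0.0965]

H_jac[0,0] = -1.7295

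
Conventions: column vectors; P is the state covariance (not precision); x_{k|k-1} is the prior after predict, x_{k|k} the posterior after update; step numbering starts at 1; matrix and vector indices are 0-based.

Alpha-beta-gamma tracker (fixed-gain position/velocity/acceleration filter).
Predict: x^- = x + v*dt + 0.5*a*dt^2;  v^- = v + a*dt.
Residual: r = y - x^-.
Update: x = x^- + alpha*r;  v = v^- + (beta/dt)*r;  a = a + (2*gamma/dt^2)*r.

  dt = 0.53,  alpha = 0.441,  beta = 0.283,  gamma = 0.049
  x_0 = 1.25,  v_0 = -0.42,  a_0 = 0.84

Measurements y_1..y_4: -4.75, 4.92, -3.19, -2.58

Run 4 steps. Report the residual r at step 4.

step 1: x_pred=1.1454  r=-5.8954  x^+=-1.4545  v^+=-3.1227  a^+=-1.2168
step 2: x_pred=-3.2804  r=8.2004  x^+=0.3360  v^+=0.6111  a^+=1.6442
step 3: x_pred=0.8908  r=-4.0808  x^+=-0.9088  v^+=-0.6965  a^+=0.2205
step 4: x_pred=-1.2470  r=-1.3330  x^+=-1.8349  v^+=-1.2914  a^+=-0.2446

resid = -1.3330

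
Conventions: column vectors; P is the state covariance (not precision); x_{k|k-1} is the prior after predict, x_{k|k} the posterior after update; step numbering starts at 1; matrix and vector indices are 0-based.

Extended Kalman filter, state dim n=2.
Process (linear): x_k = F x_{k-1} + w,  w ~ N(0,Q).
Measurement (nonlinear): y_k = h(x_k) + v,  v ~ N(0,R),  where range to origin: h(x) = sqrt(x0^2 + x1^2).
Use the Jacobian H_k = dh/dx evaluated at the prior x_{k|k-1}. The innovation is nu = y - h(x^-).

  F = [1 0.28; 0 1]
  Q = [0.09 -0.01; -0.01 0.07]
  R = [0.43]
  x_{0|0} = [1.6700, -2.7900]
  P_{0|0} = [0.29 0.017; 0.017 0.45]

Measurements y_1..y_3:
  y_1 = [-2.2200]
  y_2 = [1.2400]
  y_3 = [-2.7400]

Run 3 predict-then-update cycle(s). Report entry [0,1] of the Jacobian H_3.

step 1: x^-=[0.8888, -2.7900]  P^-=[0.4248 0.1330; 0.1330 0.5200]  H_jac=[0.3035 -0.9528]  S=[0.8643]  K=[0.0026; -0.5266]  nu=[-5.1482]  x^+=[0.8756, -0.0792]  P^+=[0.4248 0.1342; 0.1342 0.2804]
step 2: x^-=[0.8534, -0.0792]  P^-=[0.6119 0.2027; 0.2027 0.3504]  H_jac=[0.9957 -0.0925]  S=[1.0024]  K=[0.5892; 0.1690]  nu=[0.3829]  x^+=[1.0790, -0.0145]  P^+=[0.2640 0.1029; 0.1029 0.3217]
step 3: x^-=[1.0749, -0.0145]  P^-=[0.4368 0.1829; 0.1829 0.3917]  H_jac=[0.9999 -0.0135]  S=[0.8619]  K=[0.5039; 0.2061]  nu=[-3.8150]  x^+=[-0.8475, -0.8008]  P^+=[0.2180 0.0934; 0.0934 0.3551]

H_jac[0,1] = -0.0135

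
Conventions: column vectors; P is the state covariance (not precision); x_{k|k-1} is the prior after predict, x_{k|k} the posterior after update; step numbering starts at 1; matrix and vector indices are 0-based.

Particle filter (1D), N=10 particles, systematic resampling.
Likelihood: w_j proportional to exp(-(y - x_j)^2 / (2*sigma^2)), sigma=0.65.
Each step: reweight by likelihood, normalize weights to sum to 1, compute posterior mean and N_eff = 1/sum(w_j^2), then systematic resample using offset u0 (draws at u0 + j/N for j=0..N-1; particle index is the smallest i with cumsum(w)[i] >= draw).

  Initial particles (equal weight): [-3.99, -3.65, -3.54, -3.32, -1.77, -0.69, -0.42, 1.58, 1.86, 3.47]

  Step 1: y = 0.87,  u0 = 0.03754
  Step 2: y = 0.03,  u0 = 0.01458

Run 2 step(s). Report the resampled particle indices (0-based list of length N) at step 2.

step 1: w=[0.0000, 0.0000, 0.0000, 0.0000, 0.0002, 0.0529, 0.1316, 0.5193, 0.2956, 0.0003]  mean=1.2792  Neff=2.6513  idx=[5, 6, 7, 7, 7, 7, 7, 8, 8, 8]
step 2: w=[0.3230, 0.4694, 0.0347, 0.0347, 0.0347, 0.0347, 0.0347, 0.0113, 0.0113, 0.0113]  mean=-0.0823  Neff=3.0210  idx=[0, 0, 0, 0, 1, 1, 1, 1, 2, 5]

resampled_idx = [0, 0, 0, 0, 1, 1, 1, 1, 2, 5]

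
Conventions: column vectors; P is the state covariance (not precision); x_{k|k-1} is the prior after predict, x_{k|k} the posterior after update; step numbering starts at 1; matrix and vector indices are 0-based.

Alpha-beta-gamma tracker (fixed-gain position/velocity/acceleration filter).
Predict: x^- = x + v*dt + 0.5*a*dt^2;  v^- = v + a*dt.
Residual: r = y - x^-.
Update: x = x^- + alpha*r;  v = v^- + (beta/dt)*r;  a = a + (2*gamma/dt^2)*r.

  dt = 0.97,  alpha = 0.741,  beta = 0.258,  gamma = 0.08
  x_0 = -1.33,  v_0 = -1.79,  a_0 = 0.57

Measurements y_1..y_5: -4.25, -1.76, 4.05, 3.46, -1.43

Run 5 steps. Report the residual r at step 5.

step 1: x_pred=-2.7981  r=-1.4519  x^+=-3.8740  v^+=-1.6233  a^+=0.3231
step 2: x_pred=-5.2965  r=3.5365  x^+=-2.6760  v^+=-0.3692  a^+=0.9245
step 3: x_pred=-2.5992  r=6.6492  x^+=2.3279  v^+=2.2961  a^+=2.0552
step 4: x_pred=5.5219  r=-2.0619  x^+=3.9940  v^+=3.7412  a^+=1.7046
step 5: x_pred=8.4249  r=-9.8549  x^+=1.1224  v^+=2.7734  a^+=0.0287

resid = -9.8549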